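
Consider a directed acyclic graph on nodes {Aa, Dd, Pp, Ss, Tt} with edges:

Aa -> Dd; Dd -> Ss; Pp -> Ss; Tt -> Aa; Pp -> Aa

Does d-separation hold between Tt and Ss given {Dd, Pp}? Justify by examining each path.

Enumerating the 2 paths from Tt to Ss and testing each for blocking by {Dd, Pp}:
  1. Tt → Aa → Dd → Ss — Aa:chain[open]; Dd:chain[blocks] ⇒ blocked
  2. Tt → Aa ← Pp → Ss — Aa:collider[open]; Pp:fork[blocks] ⇒ blocked
All paths are blocked; Tt ⊥ Ss | {Dd, Pp} holds.

Yes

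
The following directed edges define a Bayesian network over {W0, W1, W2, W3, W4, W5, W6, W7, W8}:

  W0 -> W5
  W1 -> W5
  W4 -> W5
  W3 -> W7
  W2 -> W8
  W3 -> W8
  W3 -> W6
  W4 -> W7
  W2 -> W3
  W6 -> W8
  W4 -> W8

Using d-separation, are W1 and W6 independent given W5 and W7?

No

6 paths connect W1 and W6; each must be blocked for d-separation to hold:
Path 1: W1 → W5 ← W4 → W7 ← W3 ← W2 → W8 ← W6
  W8 is a collider here and neither W8 nor any of its descendants is conditioned on, so the collider stays closed — the path is blocked at W8.
Path 2: W1 → W5 ← W4 → W7 ← W3 → W6
  W5 is a collider and W5 is conditioned on, which opens it; W4 is a fork and W4 is not conditioned on; W7 is a collider and W7 is conditioned on, which opens it; W3 is a fork and W3 is not conditioned on — no node blocks this path, so it is active.
Path 3: W1 → W5 ← W4 → W7 ← W3 → W8 ← W6
  W8 is a collider here and neither W8 nor any of its descendants is conditioned on, so the collider stays closed — the path is blocked at W8.
Path 4: W1 → W5 ← W4 → W8 ← W2 → W3 → W6
  W8 is a collider here and neither W8 nor any of its descendants is conditioned on, so the collider stays closed — the path is blocked at W8.
Path 5: W1 → W5 ← W4 → W8 ← W3 → W6
  W8 is a collider here and neither W8 nor any of its descendants is conditioned on, so the collider stays closed — the path is blocked at W8.
Path 6: W1 → W5 ← W4 → W8 ← W6
  W8 is a collider here and neither W8 nor any of its descendants is conditioned on, so the collider stays closed — the path is blocked at W8.
Since the path W1 → W5 ← W4 → W7 ← W3 → W6 is active, W1 and W6 are not d-separated given {W5, W7}.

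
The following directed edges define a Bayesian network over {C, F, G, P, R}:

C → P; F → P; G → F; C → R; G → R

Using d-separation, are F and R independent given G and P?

2 paths connect F and R; each must be blocked for d-separation to hold:
Path 1: F ← G → R
  G is a fork here and G is conditioned on, so the path is blocked at G.
Path 2: F → P ← C → R
  P is a collider and P is conditioned on, which opens it; C is a fork and C is not conditioned on — no node blocks this path, so it is active.
Since the path F → P ← C → R is active, F and R are not d-separated given {G, P}.

No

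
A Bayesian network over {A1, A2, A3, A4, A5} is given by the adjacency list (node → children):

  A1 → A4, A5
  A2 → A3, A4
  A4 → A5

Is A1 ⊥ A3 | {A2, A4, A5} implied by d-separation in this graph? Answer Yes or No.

2 paths connect A1 and A3; each must be blocked for d-separation to hold:
Path 1: A1 → A5 ← A4 ← A2 → A3
  A4 is a chain here and A4 is conditioned on, so the path is blocked at A4.
Path 2: A1 → A4 ← A2 → A3
  A2 is a fork here and A2 is conditioned on, so the path is blocked at A2.
Every path is blocked, so A1 and A3 are d-separated given {A2, A4, A5}.

Yes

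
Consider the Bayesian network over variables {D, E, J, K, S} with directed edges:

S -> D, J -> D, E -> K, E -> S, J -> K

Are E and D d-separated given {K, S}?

No

2 paths connect E and D; each must be blocked for d-separation to hold:
Path 1: E → S → D
  S is a chain here and S is conditioned on, so the path is blocked at S.
Path 2: E → K ← J → D
  K is a collider and K is conditioned on, which opens it; J is a fork and J is not conditioned on — no node blocks this path, so it is active.
Because an active path exists, E and D are not d-separated.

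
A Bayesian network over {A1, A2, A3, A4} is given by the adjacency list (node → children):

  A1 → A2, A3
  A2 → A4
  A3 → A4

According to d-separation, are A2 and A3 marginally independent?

There are 2 undirected paths between A2 and A3; checking each against the conditioning set ∅:
Path 1: A2 → A4 ← A3
  A4 is a collider here and neither A4 nor any of its descendants is conditioned on, so the collider stays closed — the path is blocked at A4.
Path 2: A2 ← A1 → A3
  A1 is a fork and A1 is not conditioned on — no node blocks this path, so it is active.
Since the path A2 ← A1 → A3 is active, A2 and A3 are not d-separated given ∅.

No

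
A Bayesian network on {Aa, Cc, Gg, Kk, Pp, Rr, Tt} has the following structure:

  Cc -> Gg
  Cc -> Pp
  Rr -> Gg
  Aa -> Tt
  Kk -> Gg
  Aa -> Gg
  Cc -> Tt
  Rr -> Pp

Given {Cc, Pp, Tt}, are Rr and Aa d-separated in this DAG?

There are 4 undirected paths between Rr and Aa; checking each against the conditioning set {Cc, Pp, Tt}:
  1. Rr → Gg ← Aa — Gg:collider[blocks] ⇒ blocked
  2. Rr → Gg ← Cc → Tt ← Aa — Gg:collider[blocks]; Cc:fork[blocks]; Tt:collider[open] ⇒ blocked
  3. Rr → Pp ← Cc → Gg ← Aa — Pp:collider[open]; Cc:fork[blocks]; Gg:collider[blocks] ⇒ blocked
  4. Rr → Pp ← Cc → Tt ← Aa — Pp:collider[open]; Cc:fork[blocks]; Tt:collider[open] ⇒ blocked
Since every path is blocked, d-separation holds.

Yes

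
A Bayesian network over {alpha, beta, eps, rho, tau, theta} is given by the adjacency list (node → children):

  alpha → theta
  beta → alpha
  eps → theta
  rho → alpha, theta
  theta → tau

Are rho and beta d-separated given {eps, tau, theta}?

No — rho and beta are not d-separated given {eps, tau, theta}.

There are 2 undirected paths between rho and beta; checking each against the conditioning set {eps, tau, theta}:
  1. rho → theta ← alpha ← beta — theta:collider[open]; alpha:chain[open] ⇒ active
  2. rho → alpha ← beta — alpha:collider[open] ⇒ active
Since the path rho → theta ← alpha ← beta is active, rho and beta are not d-separated given {eps, tau, theta}.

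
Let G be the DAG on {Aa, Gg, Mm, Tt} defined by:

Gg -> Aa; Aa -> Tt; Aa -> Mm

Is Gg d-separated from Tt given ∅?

No

The only undirected path from Gg to Tt is:
Path 1: Gg → Aa → Tt
  Aa is a chain and Aa is not conditioned on — no node blocks this path, so it is active.
Since the path Gg → Aa → Tt is active, Gg and Tt are not d-separated given ∅.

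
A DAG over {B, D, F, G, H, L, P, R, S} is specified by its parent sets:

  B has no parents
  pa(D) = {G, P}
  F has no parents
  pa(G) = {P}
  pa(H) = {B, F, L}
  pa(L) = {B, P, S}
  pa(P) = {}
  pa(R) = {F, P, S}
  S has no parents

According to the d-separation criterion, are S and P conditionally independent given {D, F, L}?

We examine all 6 paths between S and P:
Path 1: S → R ← P
  R is a collider here and neither R nor any of its descendants is conditioned on, so the collider stays closed — the path is blocked at R.
Path 2: S → R ← F → H ← B → L ← P
  R is a collider here and neither R nor any of its descendants is conditioned on, so the collider stays closed — the path is blocked at R.
Path 3: S → R ← F → H ← L ← P
  R is a collider here and neither R nor any of its descendants is conditioned on, so the collider stays closed — the path is blocked at R.
Path 4: S → L ← B → H ← F → R ← P
  H is a collider here and neither H nor any of its descendants is conditioned on, so the collider stays closed — the path is blocked at H.
Path 5: S → L → H ← F → R ← P
  L is a chain here and L is conditioned on, so the path is blocked at L.
Path 6: S → L ← P
  L is a collider and L is conditioned on, which opens it — no node blocks this path, so it is active.
Because an active path exists, S and P are not d-separated.

No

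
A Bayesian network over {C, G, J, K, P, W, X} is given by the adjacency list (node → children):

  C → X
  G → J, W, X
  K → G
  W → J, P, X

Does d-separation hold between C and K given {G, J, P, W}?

There are 3 undirected paths between C and K; checking each against the conditioning set {G, J, P, W}:
Path 1: C → X ← W ← G ← K
  X is a collider here and neither X nor any of its descendants is conditioned on, so the collider stays closed — the path is blocked at X.
Path 2: C → X ← W → J ← G ← K
  X is a collider here and neither X nor any of its descendants is conditioned on, so the collider stays closed — the path is blocked at X.
Path 3: C → X ← G ← K
  X is a collider here and neither X nor any of its descendants is conditioned on, so the collider stays closed — the path is blocked at X.
Since every path is blocked, d-separation holds.

Yes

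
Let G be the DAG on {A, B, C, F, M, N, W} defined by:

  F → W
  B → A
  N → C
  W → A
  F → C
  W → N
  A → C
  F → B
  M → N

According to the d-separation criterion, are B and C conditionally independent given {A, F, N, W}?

We examine all 6 paths between B and C:
Path 1: B → A ← W → N → C
  W is a fork here and W is conditioned on, so the path is blocked at W.
Path 2: B → A ← W ← F → C
  W is a chain here and W is conditioned on, so the path is blocked at W.
Path 3: B → A → C
  A is a chain here and A is conditioned on, so the path is blocked at A.
Path 4: B ← F → W → N → C
  F is a fork here and F is conditioned on, so the path is blocked at F.
Path 5: B ← F → W → A → C
  F is a fork here and F is conditioned on, so the path is blocked at F.
Path 6: B ← F → C
  F is a fork here and F is conditioned on, so the path is blocked at F.
Every path is blocked, so B and C are d-separated given {A, F, N, W}.

Yes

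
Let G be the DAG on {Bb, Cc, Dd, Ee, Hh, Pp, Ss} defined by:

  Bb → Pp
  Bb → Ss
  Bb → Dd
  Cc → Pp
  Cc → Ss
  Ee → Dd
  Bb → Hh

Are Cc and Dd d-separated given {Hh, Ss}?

No — Cc and Dd are not d-separated given {Hh, Ss}.

Enumerating the 2 paths from Cc to Dd and testing each for blocking by {Hh, Ss}:
Path 1: Cc → Ss ← Bb → Dd
  Ss is a collider and Ss is conditioned on, which opens it; Bb is a fork and Bb is not conditioned on — no node blocks this path, so it is active.
Path 2: Cc → Pp ← Bb → Dd
  Pp is a collider here and neither Pp nor any of its descendants is conditioned on, so the collider stays closed — the path is blocked at Pp.
Since the path Cc → Ss ← Bb → Dd is active, Cc and Dd are not d-separated given {Hh, Ss}.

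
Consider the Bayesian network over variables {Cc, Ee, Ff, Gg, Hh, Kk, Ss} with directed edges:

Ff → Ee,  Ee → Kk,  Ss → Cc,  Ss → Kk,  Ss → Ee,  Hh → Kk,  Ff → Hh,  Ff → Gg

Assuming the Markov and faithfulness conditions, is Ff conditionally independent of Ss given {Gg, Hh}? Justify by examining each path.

Enumerating the 4 paths from Ff to Ss and testing each for blocking by {Gg, Hh}:
  1. Ff → Ee ← Ss — Ee:collider[blocks] ⇒ blocked
  2. Ff → Ee → Kk ← Ss — Ee:chain[open]; Kk:collider[blocks] ⇒ blocked
  3. Ff → Hh → Kk ← Ss — Hh:chain[blocks]; Kk:collider[blocks] ⇒ blocked
  4. Ff → Hh → Kk ← Ee ← Ss — Hh:chain[blocks]; Kk:collider[blocks]; Ee:chain[open] ⇒ blocked
All paths are blocked; Ff ⊥ Ss | {Gg, Hh} holds.

Yes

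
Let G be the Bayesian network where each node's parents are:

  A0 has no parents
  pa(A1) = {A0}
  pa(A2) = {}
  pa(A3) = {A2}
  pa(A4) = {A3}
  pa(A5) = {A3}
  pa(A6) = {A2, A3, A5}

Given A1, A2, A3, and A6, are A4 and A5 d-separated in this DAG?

Yes

There are 3 undirected paths between A4 and A5; checking each against the conditioning set {A1, A2, A3, A6}:
Path 1: A4 ← A3 → A6 ← A5
  A3 is a fork here and A3 is conditioned on, so the path is blocked at A3.
Path 2: A4 ← A3 ← A2 → A6 ← A5
  A3 is a chain here and A3 is conditioned on, so the path is blocked at A3.
Path 3: A4 ← A3 → A5
  A3 is a fork here and A3 is conditioned on, so the path is blocked at A3.
All paths are blocked; A4 ⊥ A5 | {A1, A2, A3, A6} holds.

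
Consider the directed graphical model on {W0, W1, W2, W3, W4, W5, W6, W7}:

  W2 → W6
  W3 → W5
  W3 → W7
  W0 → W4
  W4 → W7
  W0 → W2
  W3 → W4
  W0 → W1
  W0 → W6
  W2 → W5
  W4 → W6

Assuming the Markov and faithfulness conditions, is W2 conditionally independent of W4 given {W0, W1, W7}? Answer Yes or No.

We examine all 6 paths between W2 and W4:
Path 1: W2 → W5 ← W3 → W4
  W5 is a collider here and neither W5 nor any of its descendants is conditioned on, so the collider stays closed — the path is blocked at W5.
Path 2: W2 → W5 ← W3 → W7 ← W4
  W5 is a collider here and neither W5 nor any of its descendants is conditioned on, so the collider stays closed — the path is blocked at W5.
Path 3: W2 ← W0 → W4
  W0 is a fork here and W0 is conditioned on, so the path is blocked at W0.
Path 4: W2 ← W0 → W6 ← W4
  W0 is a fork here and W0 is conditioned on, so the path is blocked at W0.
Path 5: W2 → W6 ← W4
  W6 is a collider here and neither W6 nor any of its descendants is conditioned on, so the collider stays closed — the path is blocked at W6.
Path 6: W2 → W6 ← W0 → W4
  W6 is a collider here and neither W6 nor any of its descendants is conditioned on, so the collider stays closed — the path is blocked at W6.
All paths are blocked; W2 ⊥ W4 | {W0, W1, W7} holds.

Yes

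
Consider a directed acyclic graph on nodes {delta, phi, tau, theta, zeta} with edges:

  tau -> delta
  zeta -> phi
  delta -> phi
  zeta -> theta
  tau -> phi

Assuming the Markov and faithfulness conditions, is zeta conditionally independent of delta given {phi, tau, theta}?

No

Enumerating the 2 paths from zeta to delta and testing each for blocking by {phi, tau, theta}:
Path 1: zeta → phi ← delta
  phi is a collider and phi is conditioned on, which opens it — no node blocks this path, so it is active.
Path 2: zeta → phi ← tau → delta
  tau is a fork here and tau is conditioned on, so the path is blocked at tau.
At least one path is unblocked, so d-separation fails.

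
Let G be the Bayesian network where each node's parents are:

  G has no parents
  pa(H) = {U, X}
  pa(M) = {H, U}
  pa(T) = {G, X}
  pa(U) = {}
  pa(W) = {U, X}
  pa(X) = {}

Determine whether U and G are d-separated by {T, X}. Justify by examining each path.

3 paths connect U and G; each must be blocked for d-separation to hold:
  1. U → W ← X → T ← G — W:collider[blocks]; X:fork[blocks]; T:collider[open] ⇒ blocked
  2. U → M ← H ← X → T ← G — M:collider[blocks]; H:chain[open]; X:fork[blocks]; T:collider[open] ⇒ blocked
  3. U → H ← X → T ← G — H:collider[blocks]; X:fork[blocks]; T:collider[open] ⇒ blocked
Every path is blocked, so U and G are d-separated given {T, X}.

Yes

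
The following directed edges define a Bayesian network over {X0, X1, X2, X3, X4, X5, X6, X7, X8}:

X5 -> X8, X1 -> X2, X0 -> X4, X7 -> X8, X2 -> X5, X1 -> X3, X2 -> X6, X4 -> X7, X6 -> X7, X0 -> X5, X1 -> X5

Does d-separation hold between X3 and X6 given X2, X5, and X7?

Enumerating the 6 paths from X3 to X6 and testing each for blocking by {X2, X5, X7}:
Path 1: X3 ← X1 → X2 → X6
  X2 is a chain here and X2 is conditioned on, so the path is blocked at X2.
Path 2: X3 ← X1 → X2 → X5 → X8 ← X7 ← X6
  X2 is a chain here and X2 is conditioned on, so the path is blocked at X2.
Path 3: X3 ← X1 → X2 → X5 ← X0 → X4 → X7 ← X6
  X2 is a chain here and X2 is conditioned on, so the path is blocked at X2.
Path 4: X3 ← X1 → X5 → X8 ← X7 ← X6
  X5 is a chain here and X5 is conditioned on, so the path is blocked at X5.
Path 5: X3 ← X1 → X5 ← X2 → X6
  X2 is a fork here and X2 is conditioned on, so the path is blocked at X2.
Path 6: X3 ← X1 → X5 ← X0 → X4 → X7 ← X6
  X1 is a fork and X1 is not conditioned on; X5 is a collider and X5 is conditioned on, which opens it; X0 is a fork and X0 is not conditioned on; X4 is a chain and X4 is not conditioned on; X7 is a collider and X7 is conditioned on, which opens it — no node blocks this path, so it is active.
At least one path is unblocked, so d-separation fails.

No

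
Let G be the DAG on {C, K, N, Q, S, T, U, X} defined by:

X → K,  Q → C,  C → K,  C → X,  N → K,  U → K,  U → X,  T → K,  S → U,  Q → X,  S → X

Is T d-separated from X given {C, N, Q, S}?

We examine all 5 paths between T and X:
Path 1: T → K ← U → X
  K is a collider here and neither K nor any of its descendants is conditioned on, so the collider stays closed — the path is blocked at K.
Path 2: T → K ← U ← S → X
  K is a collider here and neither K nor any of its descendants is conditioned on, so the collider stays closed — the path is blocked at K.
Path 3: T → K ← X
  K is a collider here and neither K nor any of its descendants is conditioned on, so the collider stays closed — the path is blocked at K.
Path 4: T → K ← C → X
  K is a collider here and neither K nor any of its descendants is conditioned on, so the collider stays closed — the path is blocked at K.
Path 5: T → K ← C ← Q → X
  K is a collider here and neither K nor any of its descendants is conditioned on, so the collider stays closed — the path is blocked at K.
All paths are blocked; T ⊥ X | {C, N, Q, S} holds.

Yes — T and X are d-separated given {C, N, Q, S}.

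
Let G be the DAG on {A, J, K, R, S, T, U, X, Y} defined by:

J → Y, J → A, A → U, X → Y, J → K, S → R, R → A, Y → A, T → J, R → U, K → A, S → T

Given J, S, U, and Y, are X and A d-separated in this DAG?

There are 5 undirected paths between X and A; checking each against the conditioning set {J, S, U, Y}:
  1. X → Y → A — Y:chain[blocks] ⇒ blocked
  2. X → Y ← J → A — Y:collider[open]; J:fork[blocks] ⇒ blocked
  3. X → Y ← J ← T ← S → R → A — Y:collider[open]; J:chain[blocks]; T:chain[open]; S:fork[blocks]; R:chain[open] ⇒ blocked
  4. X → Y ← J ← T ← S → R → U ← A — Y:collider[open]; J:chain[blocks]; T:chain[open]; S:fork[blocks]; R:chain[open]; U:collider[open] ⇒ blocked
  5. X → Y ← J → K → A — Y:collider[open]; J:fork[blocks]; K:chain[open] ⇒ blocked
All paths are blocked; X ⊥ A | {J, S, U, Y} holds.

Yes — X and A are d-separated given {J, S, U, Y}.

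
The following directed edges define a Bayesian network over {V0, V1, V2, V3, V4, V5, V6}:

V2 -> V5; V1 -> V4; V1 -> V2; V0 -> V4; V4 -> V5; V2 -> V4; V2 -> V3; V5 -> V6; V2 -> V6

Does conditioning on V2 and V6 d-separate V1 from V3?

Yes

There are 4 undirected paths between V1 and V3; checking each against the conditioning set {V2, V6}:
  1. V1 → V4 ← V2 → V3 — V4:collider[open]; V2:fork[blocks] ⇒ blocked
  2. V1 → V4 → V5 → V6 ← V2 → V3 — V4:chain[open]; V5:chain[open]; V6:collider[open]; V2:fork[blocks] ⇒ blocked
  3. V1 → V4 → V5 ← V2 → V3 — V4:chain[open]; V5:collider[open]; V2:fork[blocks] ⇒ blocked
  4. V1 → V2 → V3 — V2:chain[blocks] ⇒ blocked
Every path is blocked, so V1 and V3 are d-separated given {V2, V6}.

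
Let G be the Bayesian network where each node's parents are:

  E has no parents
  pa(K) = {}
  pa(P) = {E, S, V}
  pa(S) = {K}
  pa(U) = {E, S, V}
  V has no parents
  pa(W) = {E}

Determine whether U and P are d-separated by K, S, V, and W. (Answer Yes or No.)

No — U and P are not d-separated given {K, S, V, W}.

There are 3 undirected paths between U and P; checking each against the conditioning set {K, S, V, W}:
  1. U ← V → P — V:fork[blocks] ⇒ blocked
  2. U ← S → P — S:fork[blocks] ⇒ blocked
  3. U ← E → P — E:fork[open] ⇒ active
Because an active path exists, U and P are not d-separated.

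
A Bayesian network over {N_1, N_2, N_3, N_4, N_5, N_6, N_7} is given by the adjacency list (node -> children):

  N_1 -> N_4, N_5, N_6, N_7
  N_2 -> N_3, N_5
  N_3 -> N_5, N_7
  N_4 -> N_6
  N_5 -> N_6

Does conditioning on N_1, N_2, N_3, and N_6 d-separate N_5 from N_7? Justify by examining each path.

Yes

We examine all 5 paths between N_5 and N_7:
Path 1: N_5 → N_6 ← N_4 ← N_1 → N_7
  N_1 is a fork here and N_1 is conditioned on, so the path is blocked at N_1.
Path 2: N_5 → N_6 ← N_1 → N_7
  N_1 is a fork here and N_1 is conditioned on, so the path is blocked at N_1.
Path 3: N_5 ← N_2 → N_3 → N_7
  N_2 is a fork here and N_2 is conditioned on, so the path is blocked at N_2.
Path 4: N_5 ← N_3 → N_7
  N_3 is a fork here and N_3 is conditioned on, so the path is blocked at N_3.
Path 5: N_5 ← N_1 → N_7
  N_1 is a fork here and N_1 is conditioned on, so the path is blocked at N_1.
Every path is blocked, so N_5 and N_7 are d-separated given {N_1, N_2, N_3, N_6}.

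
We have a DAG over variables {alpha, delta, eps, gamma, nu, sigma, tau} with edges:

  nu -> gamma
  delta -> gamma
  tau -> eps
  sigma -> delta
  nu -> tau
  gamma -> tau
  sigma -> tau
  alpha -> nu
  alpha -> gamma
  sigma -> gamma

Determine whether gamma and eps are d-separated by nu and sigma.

There are 5 undirected paths between gamma and eps; checking each against the conditioning set {nu, sigma}:
Path 1: gamma ← sigma → tau → eps
  sigma is a fork here and sigma is conditioned on, so the path is blocked at sigma.
Path 2: gamma ← delta ← sigma → tau → eps
  sigma is a fork here and sigma is conditioned on, so the path is blocked at sigma.
Path 3: gamma ← alpha → nu → tau → eps
  nu is a chain here and nu is conditioned on, so the path is blocked at nu.
Path 4: gamma → tau → eps
  tau is a chain and tau is not conditioned on — no node blocks this path, so it is active.
Path 5: gamma ← nu → tau → eps
  nu is a fork here and nu is conditioned on, so the path is blocked at nu.
At least one path is unblocked, so d-separation fails.

No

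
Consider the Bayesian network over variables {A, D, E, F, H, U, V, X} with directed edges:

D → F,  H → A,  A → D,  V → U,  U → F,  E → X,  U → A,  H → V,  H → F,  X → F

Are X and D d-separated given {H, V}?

Yes

There are 5 undirected paths between X and D; checking each against the conditioning set {H, V}:
Path 1: X → F ← D
  F is a collider here and neither F nor any of its descendants is conditioned on, so the collider stays closed — the path is blocked at F.
Path 2: X → F ← H → A → D
  F is a collider here and neither F nor any of its descendants is conditioned on, so the collider stays closed — the path is blocked at F.
Path 3: X → F ← H → V → U → A → D
  F is a collider here and neither F nor any of its descendants is conditioned on, so the collider stays closed — the path is blocked at F.
Path 4: X → F ← U → A → D
  F is a collider here and neither F nor any of its descendants is conditioned on, so the collider stays closed — the path is blocked at F.
Path 5: X → F ← U ← V ← H → A → D
  F is a collider here and neither F nor any of its descendants is conditioned on, so the collider stays closed — the path is blocked at F.
Since every path is blocked, d-separation holds.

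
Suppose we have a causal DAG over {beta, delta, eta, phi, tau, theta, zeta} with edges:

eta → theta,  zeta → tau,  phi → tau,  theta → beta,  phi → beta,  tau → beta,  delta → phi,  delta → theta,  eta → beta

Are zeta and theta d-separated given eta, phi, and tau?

There are 6 undirected paths between zeta and theta; checking each against the conditioning set {eta, phi, tau}:
  1. zeta → tau → beta ← theta — tau:chain[blocks]; beta:collider[blocks] ⇒ blocked
  2. zeta → tau → beta ← eta → theta — tau:chain[blocks]; beta:collider[blocks]; eta:fork[blocks] ⇒ blocked
  3. zeta → tau → beta ← phi ← delta → theta — tau:chain[blocks]; beta:collider[blocks]; phi:chain[blocks]; delta:fork[open] ⇒ blocked
  4. zeta → tau ← phi ← delta → theta — tau:collider[open]; phi:chain[blocks]; delta:fork[open] ⇒ blocked
  5. zeta → tau ← phi → beta ← theta — tau:collider[open]; phi:fork[blocks]; beta:collider[blocks] ⇒ blocked
  6. zeta → tau ← phi → beta ← eta → theta — tau:collider[open]; phi:fork[blocks]; beta:collider[blocks]; eta:fork[blocks] ⇒ blocked
Since every path is blocked, d-separation holds.

Yes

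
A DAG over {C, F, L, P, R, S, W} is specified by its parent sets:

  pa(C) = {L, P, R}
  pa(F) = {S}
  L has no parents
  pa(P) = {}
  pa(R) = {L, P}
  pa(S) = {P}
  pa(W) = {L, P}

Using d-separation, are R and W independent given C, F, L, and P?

Yes

6 paths connect R and W; each must be blocked for d-separation to hold:
  1. R → C ← L → W — C:collider[open]; L:fork[blocks] ⇒ blocked
  2. R → C ← P → W — C:collider[open]; P:fork[blocks] ⇒ blocked
  3. R ← L → C ← P → W — L:fork[blocks]; C:collider[open]; P:fork[blocks] ⇒ blocked
  4. R ← L → W — L:fork[blocks] ⇒ blocked
  5. R ← P → C ← L → W — P:fork[blocks]; C:collider[open]; L:fork[blocks] ⇒ blocked
  6. R ← P → W — P:fork[blocks] ⇒ blocked
All paths are blocked; R ⊥ W | {C, F, L, P} holds.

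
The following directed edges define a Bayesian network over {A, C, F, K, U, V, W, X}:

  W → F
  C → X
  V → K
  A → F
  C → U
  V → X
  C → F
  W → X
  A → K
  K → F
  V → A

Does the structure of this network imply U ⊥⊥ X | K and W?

We examine all 6 paths between U and X:
Path 1: U ← C → F ← W → X
  F is a collider here and neither F nor any of its descendants is conditioned on, so the collider stays closed — the path is blocked at F.
Path 2: U ← C → F ← A ← V → X
  F is a collider here and neither F nor any of its descendants is conditioned on, so the collider stays closed — the path is blocked at F.
Path 3: U ← C → F ← A → K ← V → X
  F is a collider here and neither F nor any of its descendants is conditioned on, so the collider stays closed — the path is blocked at F.
Path 4: U ← C → F ← K ← A ← V → X
  F is a collider here and neither F nor any of its descendants is conditioned on, so the collider stays closed — the path is blocked at F.
Path 5: U ← C → F ← K ← V → X
  F is a collider here and neither F nor any of its descendants is conditioned on, so the collider stays closed — the path is blocked at F.
Path 6: U ← C → X
  C is a fork and C is not conditioned on — no node blocks this path, so it is active.
At least one path is unblocked, so d-separation fails.

No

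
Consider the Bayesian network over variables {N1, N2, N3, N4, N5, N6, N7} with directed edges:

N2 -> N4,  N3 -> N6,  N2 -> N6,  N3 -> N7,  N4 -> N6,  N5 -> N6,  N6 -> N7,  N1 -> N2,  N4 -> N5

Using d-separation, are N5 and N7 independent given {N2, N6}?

No

We examine all 6 paths between N5 and N7:
Path 1: N5 ← N4 → N6 → N7
  N6 is a chain here and N6 is conditioned on, so the path is blocked at N6.
Path 2: N5 ← N4 → N6 ← N3 → N7
  N4 is a fork and N4 is not conditioned on; N6 is a collider and N6 is conditioned on, which opens it; N3 is a fork and N3 is not conditioned on — no node blocks this path, so it is active.
Path 3: N5 ← N4 ← N2 → N6 → N7
  N2 is a fork here and N2 is conditioned on, so the path is blocked at N2.
Path 4: N5 ← N4 ← N2 → N6 ← N3 → N7
  N2 is a fork here and N2 is conditioned on, so the path is blocked at N2.
Path 5: N5 → N6 → N7
  N6 is a chain here and N6 is conditioned on, so the path is blocked at N6.
Path 6: N5 → N6 ← N3 → N7
  N6 is a collider and N6 is conditioned on, which opens it; N3 is a fork and N3 is not conditioned on — no node blocks this path, so it is active.
Because an active path exists, N5 and N7 are not d-separated.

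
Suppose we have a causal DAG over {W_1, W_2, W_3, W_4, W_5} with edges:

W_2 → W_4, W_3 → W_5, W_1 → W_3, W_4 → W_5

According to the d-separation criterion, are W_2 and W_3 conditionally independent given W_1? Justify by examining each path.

Yes

The only undirected path from W_2 to W_3 is:
Path 1: W_2 → W_4 → W_5 ← W_3
  W_5 is a collider here and neither W_5 nor any of its descendants is conditioned on, so the collider stays closed — the path is blocked at W_5.
Every path is blocked, so W_2 and W_3 are d-separated given {W_1}.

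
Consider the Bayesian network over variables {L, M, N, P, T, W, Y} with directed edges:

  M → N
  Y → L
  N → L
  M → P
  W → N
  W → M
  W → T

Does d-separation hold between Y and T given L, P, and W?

We examine all 2 paths between Y and T:
Path 1: Y → L ← N ← M ← W → T
  W is a fork here and W is conditioned on, so the path is blocked at W.
Path 2: Y → L ← N ← W → T
  W is a fork here and W is conditioned on, so the path is blocked at W.
Since every path is blocked, d-separation holds.

Yes — Y and T are d-separated given {L, P, W}.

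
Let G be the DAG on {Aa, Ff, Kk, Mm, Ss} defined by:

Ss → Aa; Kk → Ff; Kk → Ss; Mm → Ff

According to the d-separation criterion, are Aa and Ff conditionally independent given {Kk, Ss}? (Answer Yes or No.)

There is one path between Aa and Ff:
Path 1: Aa ← Ss ← Kk → Ff
  Ss is a chain here and Ss is conditioned on, so the path is blocked at Ss.
Every path is blocked, so Aa and Ff are d-separated given {Kk, Ss}.

Yes — Aa and Ff are d-separated given {Kk, Ss}.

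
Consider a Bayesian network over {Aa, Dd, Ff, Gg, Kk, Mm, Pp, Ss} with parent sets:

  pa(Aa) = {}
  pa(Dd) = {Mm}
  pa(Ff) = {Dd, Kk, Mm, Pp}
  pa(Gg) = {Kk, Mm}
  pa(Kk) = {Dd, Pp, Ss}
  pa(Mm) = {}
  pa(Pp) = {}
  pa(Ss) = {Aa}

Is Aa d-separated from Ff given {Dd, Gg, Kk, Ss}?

Enumerating the 6 paths from Aa to Ff and testing each for blocking by {Dd, Gg, Kk, Ss}:
  1. Aa → Ss → Kk → Gg ← Mm → Ff — Ss:chain[blocks]; Kk:chain[blocks]; Gg:collider[open]; Mm:fork[open] ⇒ blocked
  2. Aa → Ss → Kk → Gg ← Mm → Dd → Ff — Ss:chain[blocks]; Kk:chain[blocks]; Gg:collider[open]; Mm:fork[open]; Dd:chain[blocks] ⇒ blocked
  3. Aa → Ss → Kk ← Pp → Ff — Ss:chain[blocks]; Kk:collider[open]; Pp:fork[open] ⇒ blocked
  4. Aa → Ss → Kk → Ff — Ss:chain[blocks]; Kk:chain[blocks] ⇒ blocked
  5. Aa → Ss → Kk ← Dd ← Mm → Ff — Ss:chain[blocks]; Kk:collider[open]; Dd:chain[blocks]; Mm:fork[open] ⇒ blocked
  6. Aa → Ss → Kk ← Dd → Ff — Ss:chain[blocks]; Kk:collider[open]; Dd:fork[blocks] ⇒ blocked
All paths are blocked; Aa ⊥ Ff | {Dd, Gg, Kk, Ss} holds.

Yes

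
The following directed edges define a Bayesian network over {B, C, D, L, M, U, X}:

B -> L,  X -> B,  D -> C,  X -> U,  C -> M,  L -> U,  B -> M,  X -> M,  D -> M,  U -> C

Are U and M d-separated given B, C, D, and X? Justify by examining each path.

Yes

There are 6 undirected paths between U and M; checking each against the conditioning set {B, C, D, X}:
  1. U ← L ← B → M — L:chain[open]; B:fork[blocks] ⇒ blocked
  2. U ← L ← B ← X → M — L:chain[open]; B:chain[blocks]; X:fork[blocks] ⇒ blocked
  3. U → C ← D → M — C:collider[open]; D:fork[blocks] ⇒ blocked
  4. U → C → M — C:chain[blocks] ⇒ blocked
  5. U ← X → M — X:fork[blocks] ⇒ blocked
  6. U ← X → B → M — X:fork[blocks]; B:chain[blocks] ⇒ blocked
Since every path is blocked, d-separation holds.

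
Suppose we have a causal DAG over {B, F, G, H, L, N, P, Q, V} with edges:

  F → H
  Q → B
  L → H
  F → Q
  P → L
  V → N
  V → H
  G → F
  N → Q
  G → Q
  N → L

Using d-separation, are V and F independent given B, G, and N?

6 paths connect V and F; each must be blocked for d-separation to hold:
  1. V → H ← L ← N → Q ← G → F — H:collider[blocks]; L:chain[open]; N:fork[blocks]; Q:collider[open]; G:fork[blocks] ⇒ blocked
  2. V → H ← L ← N → Q ← F — H:collider[blocks]; L:chain[open]; N:fork[blocks]; Q:collider[open] ⇒ blocked
  3. V → H ← F — H:collider[blocks] ⇒ blocked
  4. V → N → Q ← G → F — N:chain[blocks]; Q:collider[open]; G:fork[blocks] ⇒ blocked
  5. V → N → Q ← F — N:chain[blocks]; Q:collider[open] ⇒ blocked
  6. V → N → L → H ← F — N:chain[blocks]; L:chain[open]; H:collider[blocks] ⇒ blocked
All paths are blocked; V ⊥ F | {B, G, N} holds.

Yes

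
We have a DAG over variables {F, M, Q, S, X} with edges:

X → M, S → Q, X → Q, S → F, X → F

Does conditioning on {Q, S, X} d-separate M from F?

Yes

2 paths connect M and F; each must be blocked for d-separation to hold:
Path 1: M ← X → F
  X is a fork here and X is conditioned on, so the path is blocked at X.
Path 2: M ← X → Q ← S → F
  X is a fork here and X is conditioned on, so the path is blocked at X.
Every path is blocked, so M and F are d-separated given {Q, S, X}.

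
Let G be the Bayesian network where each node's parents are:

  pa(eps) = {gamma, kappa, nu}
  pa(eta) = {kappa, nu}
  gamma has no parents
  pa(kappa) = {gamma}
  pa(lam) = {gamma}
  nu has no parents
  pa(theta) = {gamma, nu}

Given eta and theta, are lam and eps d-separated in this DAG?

Enumerating the 5 paths from lam to eps and testing each for blocking by {eta, theta}:
  1. lam ← gamma → theta ← nu → eta ← kappa → eps — gamma:fork[open]; theta:collider[open]; nu:fork[open]; eta:collider[open]; kappa:fork[open] ⇒ active
  2. lam ← gamma → theta ← nu → eps — gamma:fork[open]; theta:collider[open]; nu:fork[open] ⇒ active
  3. lam ← gamma → eps — gamma:fork[open] ⇒ active
  4. lam ← gamma → kappa → eta ← nu → eps — gamma:fork[open]; kappa:chain[open]; eta:collider[open]; nu:fork[open] ⇒ active
  5. lam ← gamma → kappa → eps — gamma:fork[open]; kappa:chain[open] ⇒ active
Since the path lam ← gamma → theta ← nu → eta ← kappa → eps is active, lam and eps are not d-separated given {eta, theta}.

No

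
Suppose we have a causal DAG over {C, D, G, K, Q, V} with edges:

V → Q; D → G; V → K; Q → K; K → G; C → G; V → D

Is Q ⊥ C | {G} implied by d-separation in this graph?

No — Q and C are not d-separated given {G}.

There are 4 undirected paths between Q and C; checking each against the conditioning set {G}:
  1. Q → K ← V → D → G ← C — K:collider[open]; V:fork[open]; D:chain[open]; G:collider[open] ⇒ active
  2. Q → K → G ← C — K:chain[open]; G:collider[open] ⇒ active
  3. Q ← V → K → G ← C — V:fork[open]; K:chain[open]; G:collider[open] ⇒ active
  4. Q ← V → D → G ← C — V:fork[open]; D:chain[open]; G:collider[open] ⇒ active
Because an active path exists, Q and C are not d-separated.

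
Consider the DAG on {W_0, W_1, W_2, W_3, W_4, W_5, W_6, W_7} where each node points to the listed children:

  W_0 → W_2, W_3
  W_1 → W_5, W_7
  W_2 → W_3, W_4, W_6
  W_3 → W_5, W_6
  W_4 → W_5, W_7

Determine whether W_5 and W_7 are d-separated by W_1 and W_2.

No — W_5 and W_7 are not d-separated given {W_1, W_2}.

Enumerating the 5 paths from W_5 to W_7 and testing each for blocking by {W_1, W_2}:
Path 1: W_5 ← W_4 → W_7
  W_4 is a fork and W_4 is not conditioned on — no node blocks this path, so it is active.
Path 2: W_5 ← W_1 → W_7
  W_1 is a fork here and W_1 is conditioned on, so the path is blocked at W_1.
Path 3: W_5 ← W_3 → W_6 ← W_2 → W_4 → W_7
  W_6 is a collider here and neither W_6 nor any of its descendants is conditioned on, so the collider stays closed — the path is blocked at W_6.
Path 4: W_5 ← W_3 ← W_2 → W_4 → W_7
  W_2 is a fork here and W_2 is conditioned on, so the path is blocked at W_2.
Path 5: W_5 ← W_3 ← W_0 → W_2 → W_4 → W_7
  W_2 is a chain here and W_2 is conditioned on, so the path is blocked at W_2.
Since the path W_5 ← W_4 → W_7 is active, W_5 and W_7 are not d-separated given {W_1, W_2}.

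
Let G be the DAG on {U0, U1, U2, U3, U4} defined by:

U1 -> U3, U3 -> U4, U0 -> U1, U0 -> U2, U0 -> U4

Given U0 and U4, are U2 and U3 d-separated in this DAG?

Yes

2 paths connect U2 and U3; each must be blocked for d-separation to hold:
  1. U2 ← U0 → U1 → U3 — U0:fork[blocks]; U1:chain[open] ⇒ blocked
  2. U2 ← U0 → U4 ← U3 — U0:fork[blocks]; U4:collider[open] ⇒ blocked
All paths are blocked; U2 ⊥ U3 | {U0, U4} holds.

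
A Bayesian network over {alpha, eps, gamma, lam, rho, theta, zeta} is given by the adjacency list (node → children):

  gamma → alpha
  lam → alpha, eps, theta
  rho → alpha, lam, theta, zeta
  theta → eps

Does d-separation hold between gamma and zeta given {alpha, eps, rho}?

There are 4 undirected paths between gamma and zeta; checking each against the conditioning set {alpha, eps, rho}:
Path 1: gamma → alpha ← lam → eps ← theta ← rho → zeta
  rho is a fork here and rho is conditioned on, so the path is blocked at rho.
Path 2: gamma → alpha ← lam ← rho → zeta
  rho is a fork here and rho is conditioned on, so the path is blocked at rho.
Path 3: gamma → alpha ← lam → theta ← rho → zeta
  rho is a fork here and rho is conditioned on, so the path is blocked at rho.
Path 4: gamma → alpha ← rho → zeta
  rho is a fork here and rho is conditioned on, so the path is blocked at rho.
Since every path is blocked, d-separation holds.

Yes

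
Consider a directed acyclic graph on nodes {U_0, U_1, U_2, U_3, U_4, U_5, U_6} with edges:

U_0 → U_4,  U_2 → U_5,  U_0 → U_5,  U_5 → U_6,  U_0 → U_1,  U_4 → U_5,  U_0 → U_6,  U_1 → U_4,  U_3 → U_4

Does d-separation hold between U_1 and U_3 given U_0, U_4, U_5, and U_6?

No

There are 4 undirected paths between U_1 and U_3; checking each against the conditioning set {U_0, U_4, U_5, U_6}:
  1. U_1 → U_4 ← U_3 — U_4:collider[open] ⇒ active
  2. U_1 ← U_0 → U_4 ← U_3 — U_0:fork[blocks]; U_4:collider[open] ⇒ blocked
  3. U_1 ← U_0 → U_5 ← U_4 ← U_3 — U_0:fork[blocks]; U_5:collider[open]; U_4:chain[blocks] ⇒ blocked
  4. U_1 ← U_0 → U_6 ← U_5 ← U_4 ← U_3 — U_0:fork[blocks]; U_6:collider[open]; U_5:chain[blocks]; U_4:chain[blocks] ⇒ blocked
At least one path is unblocked, so d-separation fails.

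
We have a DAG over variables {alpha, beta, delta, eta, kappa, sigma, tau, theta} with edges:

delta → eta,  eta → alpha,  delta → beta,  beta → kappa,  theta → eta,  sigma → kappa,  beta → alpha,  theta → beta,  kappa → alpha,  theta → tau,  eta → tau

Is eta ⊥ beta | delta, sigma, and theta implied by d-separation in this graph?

Yes

There are 5 undirected paths between eta and beta; checking each against the conditioning set {delta, sigma, theta}:
Path 1: eta ← theta → beta
  theta is a fork here and theta is conditioned on, so the path is blocked at theta.
Path 2: eta → tau ← theta → beta
  tau is a collider here and neither tau nor any of its descendants is conditioned on, so the collider stays closed — the path is blocked at tau.
Path 3: eta ← delta → beta
  delta is a fork here and delta is conditioned on, so the path is blocked at delta.
Path 4: eta → alpha ← beta
  alpha is a collider here and neither alpha nor any of its descendants is conditioned on, so the collider stays closed — the path is blocked at alpha.
Path 5: eta → alpha ← kappa ← beta
  alpha is a collider here and neither alpha nor any of its descendants is conditioned on, so the collider stays closed — the path is blocked at alpha.
Since every path is blocked, d-separation holds.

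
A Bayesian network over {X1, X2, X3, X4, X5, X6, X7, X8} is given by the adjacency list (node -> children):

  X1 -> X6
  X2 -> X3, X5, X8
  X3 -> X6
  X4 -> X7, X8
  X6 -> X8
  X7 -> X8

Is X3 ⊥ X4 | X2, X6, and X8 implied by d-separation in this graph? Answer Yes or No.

Yes

There are 4 undirected paths between X3 and X4; checking each against the conditioning set {X2, X6, X8}:
Path 1: X3 → X6 → X8 ← X4
  X6 is a chain here and X6 is conditioned on, so the path is blocked at X6.
Path 2: X3 → X6 → X8 ← X7 ← X4
  X6 is a chain here and X6 is conditioned on, so the path is blocked at X6.
Path 3: X3 ← X2 → X8 ← X4
  X2 is a fork here and X2 is conditioned on, so the path is blocked at X2.
Path 4: X3 ← X2 → X8 ← X7 ← X4
  X2 is a fork here and X2 is conditioned on, so the path is blocked at X2.
Since every path is blocked, d-separation holds.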